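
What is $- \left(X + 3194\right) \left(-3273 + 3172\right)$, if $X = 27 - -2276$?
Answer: $555197$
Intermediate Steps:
$X = 2303$ ($X = 27 + 2276 = 2303$)
$- \left(X + 3194\right) \left(-3273 + 3172\right) = - \left(2303 + 3194\right) \left(-3273 + 3172\right) = - 5497 \left(-101\right) = \left(-1\right) \left(-555197\right) = 555197$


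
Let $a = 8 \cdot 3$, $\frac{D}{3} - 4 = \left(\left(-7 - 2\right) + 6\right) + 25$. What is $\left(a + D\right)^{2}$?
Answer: $10404$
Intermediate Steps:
$D = 78$ ($D = 12 + 3 \left(\left(\left(-7 - 2\right) + 6\right) + 25\right) = 12 + 3 \left(\left(-9 + 6\right) + 25\right) = 12 + 3 \left(-3 + 25\right) = 12 + 3 \cdot 22 = 12 + 66 = 78$)
$a = 24$
$\left(a + D\right)^{2} = \left(24 + 78\right)^{2} = 102^{2} = 10404$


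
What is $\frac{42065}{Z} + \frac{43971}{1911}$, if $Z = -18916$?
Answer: $\frac{250456407}{12049492} \approx 20.786$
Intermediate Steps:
$\frac{42065}{Z} + \frac{43971}{1911} = \frac{42065}{-18916} + \frac{43971}{1911} = 42065 \left(- \frac{1}{18916}\right) + 43971 \cdot \frac{1}{1911} = - \frac{42065}{18916} + \frac{14657}{637} = \frac{250456407}{12049492}$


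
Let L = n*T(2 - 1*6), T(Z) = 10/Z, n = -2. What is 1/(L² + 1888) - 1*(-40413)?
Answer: 77310070/1913 ≈ 40413.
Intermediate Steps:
L = 5 (L = -20/(2 - 1*6) = -20/(2 - 6) = -20/(-4) = -20*(-1)/4 = -2*(-5/2) = 5)
1/(L² + 1888) - 1*(-40413) = 1/(5² + 1888) - 1*(-40413) = 1/(25 + 1888) + 40413 = 1/1913 + 40413 = 77310070/1913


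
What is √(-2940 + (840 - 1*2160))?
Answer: 2*I*√1065 ≈ 65.269*I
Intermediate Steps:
√(-2940 + (840 - 1*2160)) = √(-2940 + (840 - 2160)) = √(-2940 - 1320) = √(-4260) = 2*I*√1065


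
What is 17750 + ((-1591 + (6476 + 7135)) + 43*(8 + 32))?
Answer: 31490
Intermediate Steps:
17750 + ((-1591 + (6476 + 7135)) + 43*(8 + 32)) = 17750 + ((-1591 + 13611) + 43*40) = 17750 + (12020 + 1720) = 17750 + 13740 = 31490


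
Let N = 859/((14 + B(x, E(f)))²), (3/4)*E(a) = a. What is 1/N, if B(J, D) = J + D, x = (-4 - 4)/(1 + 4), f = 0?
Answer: 3844/21475 ≈ 0.17900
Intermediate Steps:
E(a) = 4*a/3
x = -8/5 ≈ -1.6000
B(J, D) = D + J
N = 21475/3844 (N = 859/((14 + ((4/3)*0 - 8/5))²) = 859/((14 + (0 - 8/5))²) = 859/((14 - 8/5)²) = 859/((62/5)²) = 859/(3844/25) = 859*(25/3844) = 21475/3844 ≈ 5.5866)
1/N = 1/(21475/3844) = 3844/21475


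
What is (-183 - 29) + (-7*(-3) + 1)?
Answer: -190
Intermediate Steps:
(-183 - 29) + (-7*(-3) + 1) = -212 + (21 + 1) = -212 + 22 = -190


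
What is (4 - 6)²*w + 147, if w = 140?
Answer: 707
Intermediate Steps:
(4 - 6)²*w + 147 = (4 - 6)²*140 + 147 = (-2)²*140 + 147 = 4*140 + 147 = 560 + 147 = 707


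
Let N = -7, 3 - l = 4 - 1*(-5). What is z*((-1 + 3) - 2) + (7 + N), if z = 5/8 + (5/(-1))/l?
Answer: 0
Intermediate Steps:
l = -6 (l = 3 - (4 - 1*(-5)) = 3 - (4 + 5) = 3 - 1*9 = 3 - 9 = -6)
z = 35/24 (z = 5/8 + (5/(-1))/(-6) = 5*(⅛) + (5*(-1))*(-⅙) = 5/8 - 5*(-⅙) = 5/8 + ⅚ = 35/24 ≈ 1.4583)
z*((-1 + 3) - 2) + (7 + N) = 35*((-1 + 3) - 2)/24 + (7 - 7) = 35*(2 - 2)/24 + 0 = (35/24)*0 + 0 = 0 + 0 = 0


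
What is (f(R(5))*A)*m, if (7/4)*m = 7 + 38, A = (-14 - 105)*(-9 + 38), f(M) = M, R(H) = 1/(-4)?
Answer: 22185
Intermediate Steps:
R(H) = -1/4
A = -3451 (A = -119*29 = -3451)
m = 180/7 (m = 4*(7 + 38)/7 = (4/7)*45 = 180/7 ≈ 25.714)
(f(R(5))*A)*m = -1/4*(-3451)*(180/7) = (3451/4)*(180/7) = 22185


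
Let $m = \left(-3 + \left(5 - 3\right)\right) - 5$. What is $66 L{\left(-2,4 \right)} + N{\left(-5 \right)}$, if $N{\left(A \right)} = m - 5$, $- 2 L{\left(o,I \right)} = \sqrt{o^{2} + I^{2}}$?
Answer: $-11 - 66 \sqrt{5} \approx -158.58$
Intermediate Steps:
$m = -6$ ($m = \left(-3 + \left(5 - 3\right)\right) - 5 = \left(-3 + 2\right) - 5 = -1 - 5 = -6$)
$L{\left(o,I \right)} = - \frac{\sqrt{I^{2} + o^{2}}}{2}$ ($L{\left(o,I \right)} = - \frac{\sqrt{o^{2} + I^{2}}}{2} = - \frac{\sqrt{I^{2} + o^{2}}}{2}$)
$N{\left(A \right)} = -11$ ($N{\left(A \right)} = -6 - 5 = -11$)
$66 L{\left(-2,4 \right)} + N{\left(-5 \right)} = 66 \left(- \frac{\sqrt{4^{2} + \left(-2\right)^{2}}}{2}\right) - 11 = 66 \left(- \frac{\sqrt{16 + 4}}{2}\right) - 11 = 66 \left(- \frac{\sqrt{20}}{2}\right) - 11 = 66 \left(- \frac{2 \sqrt{5}}{2}\right) - 11 = 66 \left(- \sqrt{5}\right) - 11 = - 66 \sqrt{5} - 11 = -11 - 66 \sqrt{5}$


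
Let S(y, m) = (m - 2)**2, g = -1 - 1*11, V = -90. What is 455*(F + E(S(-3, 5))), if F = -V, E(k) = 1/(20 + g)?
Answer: 328055/8 ≈ 41007.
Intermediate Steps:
g = -12 (g = -1 - 11 = -12)
S(y, m) = (-2 + m)**2
E(k) = 1/8 (E(k) = 1/(20 - 12) = 1/8)
F = 90 (F = -1*(-90) = 90)
455*(F + E(S(-3, 5))) = 455*(90 + 1/8) = 455*(721/8) = 328055/8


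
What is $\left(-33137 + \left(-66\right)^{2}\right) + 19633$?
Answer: $-9148$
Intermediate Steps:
$\left(-33137 + \left(-66\right)^{2}\right) + 19633 = \left(-33137 + 4356\right) + 19633 = -28781 + 19633 = -9148$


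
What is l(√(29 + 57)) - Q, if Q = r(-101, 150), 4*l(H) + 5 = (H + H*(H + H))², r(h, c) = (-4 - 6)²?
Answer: 29265/4 + 86*√86 ≈ 8113.8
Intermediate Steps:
r(h, c) = 100 (r(h, c) = (-10)² = 100)
l(H) = -5/4 + (H + 2*H²)²/4 (l(H) = -5/4 + (H + H*(H + H))²/4 = -5/4 + (H + H*(2*H))²/4 = -5/4 + (H + 2*H²)²/4)
Q = 100
l(√(29 + 57)) - Q = (-5/4 + (√(29 + 57))²*(1 + 2*√(29 + 57))²/4) - 1*100 = (-5/4 + (√86)²*(1 + 2*√86)²/4) - 100 = (-5/4 + (¼)*86*(1 + 2*√86)²) - 100 = (-5/4 + 43*(1 + 2*√86)²/2) - 100 = -405/4 + 43*(1 + 2*√86)²/2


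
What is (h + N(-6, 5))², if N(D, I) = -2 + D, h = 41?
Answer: 1089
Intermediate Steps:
(h + N(-6, 5))² = (41 + (-2 - 6))² = (41 - 8)² = 33² = 1089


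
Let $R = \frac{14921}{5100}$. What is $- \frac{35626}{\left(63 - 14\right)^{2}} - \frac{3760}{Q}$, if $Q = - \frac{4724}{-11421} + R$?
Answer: $- \frac{177590093216422}{155668947847} \approx -1140.8$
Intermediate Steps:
$R = \frac{14921}{5100}$ ($R = 14921 \cdot \frac{1}{5100} = \frac{14921}{5100} \approx 2.9257$)
$Q = \frac{64835047}{19415700}$ ($Q = - \frac{4724}{-11421} + \frac{14921}{5100} = \left(-4724\right) \left(- \frac{1}{11421}\right) + \frac{14921}{5100} = \frac{4724}{11421} + \frac{14921}{5100} = \frac{64835047}{19415700} \approx 3.3393$)
$- \frac{35626}{\left(63 - 14\right)^{2}} - \frac{3760}{Q} = - \frac{35626}{\left(63 - 14\right)^{2}} - \frac{3760}{\frac{64835047}{19415700}} = - \frac{35626}{49^{2}} - \frac{73003032000}{64835047} = - \frac{35626}{2401} - \frac{73003032000}{64835047} = - \frac{177590093216422}{155668947847}$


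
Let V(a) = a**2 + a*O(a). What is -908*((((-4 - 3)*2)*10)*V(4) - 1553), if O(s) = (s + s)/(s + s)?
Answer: 3952524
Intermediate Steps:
O(s) = 1 (O(s) = (2*s)/((2*s)) = (2*s)*(1/(2*s)) = 1)
V(a) = a + a**2 (V(a) = a**2 + a*1 = a**2 + a = a + a**2)
-908*((((-4 - 3)*2)*10)*V(4) - 1553) = -908*((((-4 - 3)*2)*10)*(4*(1 + 4)) - 1553) = -908*((-7*2*10)*(4*5) - 1553) = -908*(-14*10*20 - 1553) = -908*(-140*20 - 1553) = -908*(-2800 - 1553) = -908*(-4353) = 3952524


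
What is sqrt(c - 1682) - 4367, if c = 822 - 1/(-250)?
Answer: -4367 + I*sqrt(2149990)/50 ≈ -4367.0 + 29.326*I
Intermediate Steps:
c = 205501/250 (c = 822 - 1*(-1/250) = 822 + 1/250 = 205501/250 ≈ 822.00)
sqrt(c - 1682) - 4367 = sqrt(205501/250 - 1682) - 4367 = sqrt(-214999/250) - 4367 = I*sqrt(2149990)/50 - 4367 = -4367 + I*sqrt(2149990)/50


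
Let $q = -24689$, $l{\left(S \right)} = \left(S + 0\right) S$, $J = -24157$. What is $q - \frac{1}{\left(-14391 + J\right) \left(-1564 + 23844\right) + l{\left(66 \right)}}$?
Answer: $- \frac{21204026278875}{858845084} \approx -24689.0$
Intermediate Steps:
$l{\left(S \right)} = S^{2}$ ($l{\left(S \right)} = S S = S^{2}$)
$q - \frac{1}{\left(-14391 + J\right) \left(-1564 + 23844\right) + l{\left(66 \right)}} = -24689 - \frac{1}{\left(-14391 - 24157\right) \left(-1564 + 23844\right) + 66^{2}} = -24689 - \frac{1}{\left(-38548\right) 22280 + 4356} = -24689 - \frac{1}{-858849440 + 4356} = -24689 - \frac{1}{-858845084} = -24689 - - \frac{1}{858845084} = -24689 + \frac{1}{858845084} = - \frac{21204026278875}{858845084}$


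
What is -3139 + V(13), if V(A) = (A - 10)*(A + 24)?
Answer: -3028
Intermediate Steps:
V(A) = (-10 + A)*(24 + A)
-3139 + V(13) = -3139 + (-240 + 13² + 14*13) = -3139 + (-240 + 169 + 182) = -3139 + 111 = -3028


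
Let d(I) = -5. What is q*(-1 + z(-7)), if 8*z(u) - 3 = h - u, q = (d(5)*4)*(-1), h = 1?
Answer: 15/2 ≈ 7.5000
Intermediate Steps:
q = 20 (q = -5*4*(-1) = -20*(-1) = 20)
z(u) = ½ - u/8 (z(u) = 3/8 + (1 - u)/8 = 3/8 + (⅛ - u/8) = ½ - u/8)
q*(-1 + z(-7)) = 20*(-1 + (½ - ⅛*(-7))) = 20*(-1 + (½ + 7/8)) = 20*(-1 + 11/8) = 20*(3/8) = 15/2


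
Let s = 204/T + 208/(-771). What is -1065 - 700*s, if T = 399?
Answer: -18077585/14649 ≈ -1234.0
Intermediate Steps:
s = 24764/102543 (s = 204/399 + 208/(-771) = 204*(1/399) + 208*(-1/771) = 68/133 - 208/771 = 24764/102543 ≈ 0.24150)
-1065 - 700*s = -1065 - 700*24764/102543 = -1065 - 2476400/14649 = -18077585/14649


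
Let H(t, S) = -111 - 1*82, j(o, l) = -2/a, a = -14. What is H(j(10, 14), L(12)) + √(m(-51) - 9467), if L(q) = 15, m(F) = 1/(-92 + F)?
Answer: -193 + I*√193590826/143 ≈ -193.0 + 97.299*I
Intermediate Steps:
j(o, l) = ⅐ (j(o, l) = -2/(-14) = -2*(-1/14) = ⅐)
H(t, S) = -193 (H(t, S) = -111 - 82 = -193)
H(j(10, 14), L(12)) + √(m(-51) - 9467) = -193 + √(1/(-92 - 51) - 9467) = -193 + √(1/(-143) - 9467) = -193 + √(-1/143 - 9467) = -193 + √(-1353782/143) = -193 + I*√193590826/143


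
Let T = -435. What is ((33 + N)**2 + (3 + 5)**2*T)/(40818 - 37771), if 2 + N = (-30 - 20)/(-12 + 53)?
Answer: -45308199/5122007 ≈ -8.8458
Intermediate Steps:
N = -132/41 (N = -2 + (-30 - 20)/(-12 + 53) = -2 - 50/41 = -132/41 ≈ -3.2195)
((33 + N)**2 + (3 + 5)**2*T)/(40818 - 37771) = ((33 - 132/41)**2 + (3 + 5)**2*(-435))/(40818 - 37771) = ((1221/41)**2 + 8**2*(-435))/3047 = (1490841/1681 + 64*(-435))*(1/3047) = (1490841/1681 - 27840)*(1/3047) = -45308199/1681*1/3047 = -45308199/5122007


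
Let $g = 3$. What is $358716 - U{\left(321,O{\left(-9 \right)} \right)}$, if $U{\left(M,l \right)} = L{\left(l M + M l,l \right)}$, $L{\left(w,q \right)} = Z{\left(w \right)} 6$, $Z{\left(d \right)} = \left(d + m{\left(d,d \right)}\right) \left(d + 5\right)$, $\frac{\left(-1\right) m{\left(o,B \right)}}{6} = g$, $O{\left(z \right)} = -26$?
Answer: $-1672679904$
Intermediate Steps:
$m{\left(o,B \right)} = -18$ ($m{\left(o,B \right)} = \left(-6\right) 3 = -18$)
$Z{\left(d \right)} = \left(-18 + d\right) \left(5 + d\right)$ ($Z{\left(d \right)} = \left(d - 18\right) \left(d + 5\right) = \left(-18 + d\right) \left(5 + d\right)$)
$L{\left(w,q \right)} = -540 - 78 w + 6 w^{2}$ ($L{\left(w,q \right)} = \left(-90 + w^{2} - 13 w\right) 6 = -540 - 78 w + 6 w^{2}$)
$U{\left(M,l \right)} = -540 - 156 M l + 24 M^{2} l^{2}$ ($U{\left(M,l \right)} = -540 - 78 \left(l M + M l\right) + 6 \left(l M + M l\right)^{2} = -540 - 78 \left(M l + M l\right) + 6 \left(M l + M l\right)^{2} = -540 - 78 \cdot 2 M l + 6 \left(2 M l\right)^{2} = -540 - 156 M l + 6 \cdot 4 M^{2} l^{2} = -540 - 156 M l + 24 M^{2} l^{2}$)
$358716 - U{\left(321,O{\left(-9 \right)} \right)} = 358716 - \left(-540 - 50076 \left(-26\right) + 24 \cdot 321^{2} \left(-26\right)^{2}\right) = 358716 - \left(-540 + 1301976 + 24 \cdot 103041 \cdot 676\right) = 358716 - \left(-540 + 1301976 + 1671737184\right) = 358716 - 1673038620 = -1672679904$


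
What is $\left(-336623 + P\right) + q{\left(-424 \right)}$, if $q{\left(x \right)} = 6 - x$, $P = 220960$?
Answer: $-115233$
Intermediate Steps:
$\left(-336623 + P\right) + q{\left(-424 \right)} = \left(-336623 + 220960\right) + \left(6 - -424\right) = -115663 + \left(6 + 424\right) = -115663 + 430 = -115233$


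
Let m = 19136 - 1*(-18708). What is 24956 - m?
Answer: -12888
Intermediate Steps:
m = 37844 (m = 19136 + 18708 = 37844)
24956 - m = 24956 - 1*37844 = 24956 - 37844 = -12888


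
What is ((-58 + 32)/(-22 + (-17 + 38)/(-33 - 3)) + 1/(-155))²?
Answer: 2312551921/1764420025 ≈ 1.3107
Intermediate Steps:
((-58 + 32)/(-22 + (-17 + 38)/(-33 - 3)) + 1/(-155))² = (-26/(-22 + 21/(-36)) - 1/155)² = (-26/(-22 + 21*(-1/36)) - 1/155)² = (-26/(-22 - 7/12) - 1/155)² = (-26/(-271/12) - 1/155)² = (-26*(-12/271) - 1/155)² = (312/271 - 1/155)² = (48089/42005)² = 2312551921/1764420025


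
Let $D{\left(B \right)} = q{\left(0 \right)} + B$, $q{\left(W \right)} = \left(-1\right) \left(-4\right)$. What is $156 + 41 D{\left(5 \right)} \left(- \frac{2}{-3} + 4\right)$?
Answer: $1878$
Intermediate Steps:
$q{\left(W \right)} = 4$
$D{\left(B \right)} = 4 + B$
$156 + 41 D{\left(5 \right)} \left(- \frac{2}{-3} + 4\right) = 156 + 41 \left(4 + 5\right) \left(- \frac{2}{-3} + 4\right) = 156 + 41 \cdot 9 \left(\left(-2\right) \left(- \frac{1}{3}\right) + 4\right) = 156 + 41 \cdot 9 \left(\frac{2}{3} + 4\right) = 156 + 41 \cdot 9 \cdot \frac{14}{3} = 156 + 41 \cdot 42 = 156 + 1722 = 1878$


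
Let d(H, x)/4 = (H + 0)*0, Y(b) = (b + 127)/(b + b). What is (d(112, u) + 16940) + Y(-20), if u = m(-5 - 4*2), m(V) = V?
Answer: 677493/40 ≈ 16937.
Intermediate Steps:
u = -13 (u = -5 - 4*2 = -5 - 8 = -13)
Y(b) = (127 + b)/(2*b) (Y(b) = (127 + b)/((2*b)) = (127 + b)*(1/(2*b)) = (127 + b)/(2*b))
d(H, x) = 0 (d(H, x) = 4*((H + 0)*0) = 4*(H*0) = 4*0 = 0)
(d(112, u) + 16940) + Y(-20) = (0 + 16940) + (1/2)*(127 - 20)/(-20) = 16940 + (1/2)*(-1/20)*107 = 16940 - 107/40 = 677493/40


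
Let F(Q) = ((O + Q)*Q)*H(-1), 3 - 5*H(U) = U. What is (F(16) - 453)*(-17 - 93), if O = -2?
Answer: 30118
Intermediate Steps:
H(U) = 3/5 - U/5
F(Q) = 4*Q*(-2 + Q)/5 (F(Q) = ((-2 + Q)*Q)*(3/5 - 1/5*(-1)) = (Q*(-2 + Q))*(3/5 + 1/5) = (Q*(-2 + Q))*(4/5) = 4*Q*(-2 + Q)/5)
(F(16) - 453)*(-17 - 93) = ((4/5)*16*(-2 + 16) - 453)*(-17 - 93) = ((4/5)*16*14 - 453)*(-110) = (896/5 - 453)*(-110) = -1369/5*(-110) = 30118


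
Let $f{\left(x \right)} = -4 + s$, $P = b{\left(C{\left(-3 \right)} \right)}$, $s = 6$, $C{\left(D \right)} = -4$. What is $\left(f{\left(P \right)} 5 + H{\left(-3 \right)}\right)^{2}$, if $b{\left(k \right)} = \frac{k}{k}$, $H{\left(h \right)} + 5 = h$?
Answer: $4$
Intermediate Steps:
$H{\left(h \right)} = -5 + h$
$b{\left(k \right)} = 1$
$P = 1$
$f{\left(x \right)} = 2$ ($f{\left(x \right)} = -4 + 6 = 2$)
$\left(f{\left(P \right)} 5 + H{\left(-3 \right)}\right)^{2} = \left(2 \cdot 5 - 8\right)^{2} = \left(10 - 8\right)^{2} = 2^{2} = 4$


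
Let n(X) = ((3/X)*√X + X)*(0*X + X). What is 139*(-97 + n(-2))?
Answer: -12927 + 417*I*√2 ≈ -12927.0 + 589.73*I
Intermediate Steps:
n(X) = X*(X + 3/√X) (n(X) = (3/√X + X)*(0 + X) = (X + 3/√X)*X = X*(X + 3/√X))
139*(-97 + n(-2)) = 139*(-97 + ((-2)² + 3*√(-2))) = 139*(-97 + (4 + 3*(I*√2))) = 139*(-97 + (4 + 3*I*√2)) = 139*(-93 + 3*I*√2) = -12927 + 417*I*√2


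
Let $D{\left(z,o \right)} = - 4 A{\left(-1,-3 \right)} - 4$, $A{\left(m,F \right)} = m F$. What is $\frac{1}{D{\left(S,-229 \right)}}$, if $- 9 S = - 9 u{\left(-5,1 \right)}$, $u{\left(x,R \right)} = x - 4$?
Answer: $- \frac{1}{16} \approx -0.0625$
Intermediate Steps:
$A{\left(m,F \right)} = F m$
$u{\left(x,R \right)} = -4 + x$ ($u{\left(x,R \right)} = x - 4 = -4 + x$)
$S = -9$ ($S = - \frac{\left(-9\right) \left(-4 - 5\right)}{9} = - \frac{\left(-9\right) \left(-9\right)}{9} = \left(- \frac{1}{9}\right) 81 = -9$)
$D{\left(z,o \right)} = -16$ ($D{\left(z,o \right)} = - 4 \left(\left(-3\right) \left(-1\right)\right) - 4 = \left(-4\right) 3 - 4 = -12 - 4 = -16$)
$\frac{1}{D{\left(S,-229 \right)}} = \frac{1}{-16} = - \frac{1}{16}$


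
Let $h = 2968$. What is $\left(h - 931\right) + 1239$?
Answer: $3276$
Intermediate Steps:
$\left(h - 931\right) + 1239 = \left(2968 - 931\right) + 1239 = 2037 + 1239 = 3276$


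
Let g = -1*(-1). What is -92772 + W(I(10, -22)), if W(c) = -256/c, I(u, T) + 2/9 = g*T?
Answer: -2319012/25 ≈ -92761.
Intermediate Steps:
g = 1
I(u, T) = -2/9 + T (I(u, T) = -2/9 + 1*T = -2/9 + T)
-92772 + W(I(10, -22)) = -92772 - 256/(-2/9 - 22) = -92772 - 256/(-200/9) = -92772 - 256*(-9/200) = -92772 + 288/25 = -2319012/25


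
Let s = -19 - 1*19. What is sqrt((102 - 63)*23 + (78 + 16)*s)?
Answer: 5*I*sqrt(107) ≈ 51.72*I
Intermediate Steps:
s = -38 (s = -19 - 19 = -38)
sqrt((102 - 63)*23 + (78 + 16)*s) = sqrt((102 - 63)*23 + (78 + 16)*(-38)) = sqrt(39*23 + 94*(-38)) = sqrt(897 - 3572) = sqrt(-2675) = 5*I*sqrt(107)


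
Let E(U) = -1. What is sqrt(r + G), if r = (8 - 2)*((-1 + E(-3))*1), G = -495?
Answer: 13*I*sqrt(3) ≈ 22.517*I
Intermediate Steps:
r = -12 (r = (8 - 2)*((-1 - 1)*1) = 6*(-2*1) = 6*(-2) = -12)
sqrt(r + G) = sqrt(-12 - 495) = sqrt(-507) = 13*I*sqrt(3)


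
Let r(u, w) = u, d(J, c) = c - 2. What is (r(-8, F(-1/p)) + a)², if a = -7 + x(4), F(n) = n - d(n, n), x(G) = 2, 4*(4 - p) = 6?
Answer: 169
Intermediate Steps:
p = 5/2 (p = 4 - ¼*6 = 4 - 3/2 = 5/2 ≈ 2.5000)
d(J, c) = -2 + c
F(n) = 2 (F(n) = n - (-2 + n) = n + (2 - n) = 2)
a = -5 (a = -7 + 2 = -5)
(r(-8, F(-1/p)) + a)² = (-8 - 5)² = (-13)² = 169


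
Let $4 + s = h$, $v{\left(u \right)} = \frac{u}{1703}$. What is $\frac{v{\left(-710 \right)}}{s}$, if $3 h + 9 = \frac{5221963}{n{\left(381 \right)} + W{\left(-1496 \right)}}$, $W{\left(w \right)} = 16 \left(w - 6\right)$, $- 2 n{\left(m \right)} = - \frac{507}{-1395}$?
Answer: $\frac{15868449590}{3023264430199} \approx 0.0052488$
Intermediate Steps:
$n{\left(m \right)} = - \frac{169}{930}$ ($n{\left(m \right)} = - \frac{\left(-507\right) \frac{1}{-1395}}{2} = - \frac{\left(-507\right) \left(- \frac{1}{1395}\right)}{2} = \left(- \frac{1}{2}\right) \frac{169}{465} = - \frac{169}{930}$)
$W{\left(w \right)} = -96 + 16 w$ ($W{\left(w \right)} = 16 \left(-6 + w\right) = -96 + 16 w$)
$v{\left(u \right)} = \frac{u}{1703}$ ($v{\left(u \right)} = u \frac{1}{1703} = \frac{u}{1703}$)
$h = - \frac{1685858317}{22349929}$ ($h = -3 + \frac{5221963 \frac{1}{- \frac{169}{930} + \left(-96 + 16 \left(-1496\right)\right)}}{3} = -3 + \frac{5221963 \frac{1}{- \frac{169}{930} - 24032}}{3} = -3 + \frac{5221963 \frac{1}{- \frac{22349929}{930}}}{3} = -3 + \frac{5221963 \left(- \frac{930}{22349929}\right)}{3} = -3 + \frac{1}{3} \left(- \frac{4856425590}{22349929}\right) = -3 - \frac{1618808530}{22349929} = - \frac{1685858317}{22349929} \approx -75.43$)
$s = - \frac{1775258033}{22349929}$ ($s = -4 - \frac{1685858317}{22349929} = - \frac{1775258033}{22349929} \approx -79.43$)
$\frac{v{\left(-710 \right)}}{s} = \frac{\frac{1}{1703} \left(-710\right)}{- \frac{1775258033}{22349929}} = \left(- \frac{710}{1703}\right) \left(- \frac{22349929}{1775258033}\right) = \frac{15868449590}{3023264430199}$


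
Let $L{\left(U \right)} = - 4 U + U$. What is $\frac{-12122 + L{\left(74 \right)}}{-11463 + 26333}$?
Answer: $- \frac{6172}{7435} \approx -0.83013$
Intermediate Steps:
$L{\left(U \right)} = - 3 U$
$\frac{-12122 + L{\left(74 \right)}}{-11463 + 26333} = \frac{-12122 - 222}{-11463 + 26333} = \frac{-12122 - 222}{14870} = \left(-12344\right) \frac{1}{14870} = - \frac{6172}{7435}$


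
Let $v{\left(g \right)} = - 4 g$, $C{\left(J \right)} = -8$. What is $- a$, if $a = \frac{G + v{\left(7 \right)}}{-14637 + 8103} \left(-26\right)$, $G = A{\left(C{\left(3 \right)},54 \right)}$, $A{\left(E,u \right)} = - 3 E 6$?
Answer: $- \frac{1508}{3267} \approx -0.46159$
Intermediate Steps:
$A{\left(E,u \right)} = - 18 E$
$G = 144$ ($G = \left(-18\right) \left(-8\right) = 144$)
$a = \frac{1508}{3267}$ ($a = \frac{144 - 28}{-14637 + 8103} \left(-26\right) = \frac{144 - 28}{-6534} \left(-26\right) = 116 \left(- \frac{1}{6534}\right) \left(-26\right) = \left(- \frac{58}{3267}\right) \left(-26\right) = \frac{1508}{3267} \approx 0.46159$)
$- a = \left(-1\right) \frac{1508}{3267} = - \frac{1508}{3267}$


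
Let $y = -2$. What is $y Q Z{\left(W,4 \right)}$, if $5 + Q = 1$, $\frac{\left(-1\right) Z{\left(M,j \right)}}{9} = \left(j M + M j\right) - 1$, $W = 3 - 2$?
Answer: $-504$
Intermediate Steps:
$W = 1$ ($W = 3 - 2 = 1$)
$Z{\left(M,j \right)} = 9 - 18 M j$ ($Z{\left(M,j \right)} = - 9 \left(\left(j M + M j\right) - 1\right) = - 9 \left(\left(M j + M j\right) - 1\right) = - 9 \left(2 M j - 1\right) = - 9 \left(-1 + 2 M j\right) = 9 - 18 M j$)
$Q = -4$ ($Q = -5 + 1 = -4$)
$y Q Z{\left(W,4 \right)} = \left(-2\right) \left(-4\right) \left(9 - 18 \cdot 4\right) = 8 \left(9 - 72\right) = 8 \left(-63\right) = -504$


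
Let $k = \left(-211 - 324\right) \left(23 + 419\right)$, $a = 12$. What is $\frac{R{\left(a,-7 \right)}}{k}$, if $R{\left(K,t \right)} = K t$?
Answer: $\frac{42}{118235} \approx 0.00035522$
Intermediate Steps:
$k = -236470$ ($k = \left(-535\right) 442 = -236470$)
$\frac{R{\left(a,-7 \right)}}{k} = \frac{12 \left(-7\right)}{-236470} = \left(-84\right) \left(- \frac{1}{236470}\right) = \frac{42}{118235}$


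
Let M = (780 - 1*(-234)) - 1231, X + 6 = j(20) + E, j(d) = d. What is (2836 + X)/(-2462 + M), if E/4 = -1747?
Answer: 4138/2679 ≈ 1.5446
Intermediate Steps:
E = -6988 (E = 4*(-1747) = -6988)
X = -6974 (X = -6 + (20 - 6988) = -6 - 6968 = -6974)
M = -217 (M = (780 + 234) - 1231 = 1014 - 1231 = -217)
(2836 + X)/(-2462 + M) = (2836 - 6974)/(-2462 - 217) = -4138/(-2679) = -4138*(-1/2679) = 4138/2679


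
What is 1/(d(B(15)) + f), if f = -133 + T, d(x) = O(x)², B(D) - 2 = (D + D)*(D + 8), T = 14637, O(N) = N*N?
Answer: 1/229310745000 ≈ 4.3609e-12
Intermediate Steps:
O(N) = N²
B(D) = 2 + 2*D*(8 + D) (B(D) = 2 + (D + D)*(D + 8) = 2 + (2*D)*(8 + D) = 2 + 2*D*(8 + D))
d(x) = x⁴ (d(x) = (x²)² = x⁴)
f = 14504 (f = -133 + 14637 = 14504)
1/(d(B(15)) + f) = 1/((2 + 2*15² + 16*15)⁴ + 14504) = 1/((2 + 2*225 + 240)⁴ + 14504) = 1/((2 + 450 + 240)⁴ + 14504) = 1/(692⁴ + 14504) = 1/(229310730496 + 14504) = 1/229310745000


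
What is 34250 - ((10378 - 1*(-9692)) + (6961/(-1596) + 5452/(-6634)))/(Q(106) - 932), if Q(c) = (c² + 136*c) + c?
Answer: 4501273865471093/131427155832 ≈ 34249.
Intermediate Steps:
Q(c) = c² + 137*c
34250 - ((10378 - 1*(-9692)) + (6961/(-1596) + 5452/(-6634)))/(Q(106) - 932) = 34250 - ((10378 - 1*(-9692)) + (6961/(-1596) + 5452/(-6634)))/(106*(137 + 106) - 932) = 34250 - ((10378 + 9692) + (6961*(-1/1596) + 5452*(-1/6634)))/(106*243 - 932) = 34250 - (20070 + (-6961/1596 - 2726/3317))/(25758 - 932) = 34250 - (20070 - 27440333/5293932)/24826 = 34250 - 106221774907/(5293932*24826) = 34250 - 1*106221774907/131427155832 = 34250 - 106221774907/131427155832 = 4501273865471093/131427155832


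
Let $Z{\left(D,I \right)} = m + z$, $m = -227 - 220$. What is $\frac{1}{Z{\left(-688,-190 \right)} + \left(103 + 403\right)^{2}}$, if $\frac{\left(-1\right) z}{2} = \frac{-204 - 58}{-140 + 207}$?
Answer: $\frac{67}{17124987} \approx 3.9124 \cdot 10^{-6}$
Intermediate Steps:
$m = -447$
$z = \frac{524}{67}$ ($z = - 2 \frac{-204 - 58}{-140 + 207} = - 2 \left(- \frac{262}{67}\right) = - 2 \left(\left(-262\right) \frac{1}{67}\right) = \left(-2\right) \left(- \frac{262}{67}\right) = \frac{524}{67} \approx 7.8209$)
$Z{\left(D,I \right)} = - \frac{29425}{67}$ ($Z{\left(D,I \right)} = -447 + \frac{524}{67} = - \frac{29425}{67}$)
$\frac{1}{Z{\left(-688,-190 \right)} + \left(103 + 403\right)^{2}} = \frac{1}{- \frac{29425}{67} + \left(103 + 403\right)^{2}} = \frac{1}{- \frac{29425}{67} + 506^{2}} = \frac{1}{- \frac{29425}{67} + 256036} = \frac{1}{\frac{17124987}{67}} = \frac{67}{17124987}$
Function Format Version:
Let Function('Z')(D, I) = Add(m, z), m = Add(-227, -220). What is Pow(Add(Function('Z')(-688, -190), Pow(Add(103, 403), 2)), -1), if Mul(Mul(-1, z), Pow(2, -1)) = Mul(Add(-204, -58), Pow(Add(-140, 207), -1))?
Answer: Rational(67, 17124987) ≈ 3.9124e-6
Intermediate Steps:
m = -447
z = Rational(524, 67) (z = Mul(-2, Mul(Add(-204, -58), Pow(Add(-140, 207), -1))) = Mul(-2, Mul(-262, Pow(67, -1))) = Mul(-2, Mul(-262, Rational(1, 67))) = Mul(-2, Rational(-262, 67)) = Rational(524, 67) ≈ 7.8209)
Function('Z')(D, I) = Rational(-29425, 67) (Function('Z')(D, I) = Add(-447, Rational(524, 67)) = Rational(-29425, 67))
Pow(Add(Function('Z')(-688, -190), Pow(Add(103, 403), 2)), -1) = Pow(Add(Rational(-29425, 67), Pow(Add(103, 403), 2)), -1) = Pow(Add(Rational(-29425, 67), Pow(506, 2)), -1) = Pow(Add(Rational(-29425, 67), 256036), -1) = Pow(Rational(17124987, 67), -1) = Rational(67, 17124987)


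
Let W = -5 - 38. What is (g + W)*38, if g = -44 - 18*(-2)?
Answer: -1938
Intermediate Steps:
W = -43
g = -8 (g = -44 + 36 = -8)
(g + W)*38 = (-8 - 43)*38 = -51*38 = -1938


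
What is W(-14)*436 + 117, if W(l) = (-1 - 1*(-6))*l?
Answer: -30403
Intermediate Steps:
W(l) = 5*l (W(l) = (-1 + 6)*l = 5*l)
W(-14)*436 + 117 = (5*(-14))*436 + 117 = -70*436 + 117 = -30520 + 117 = -30403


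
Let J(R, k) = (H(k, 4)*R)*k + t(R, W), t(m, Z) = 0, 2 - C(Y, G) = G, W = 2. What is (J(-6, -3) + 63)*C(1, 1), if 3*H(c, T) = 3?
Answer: 81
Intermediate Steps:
H(c, T) = 1 (H(c, T) = (⅓)*3 = 1)
C(Y, G) = 2 - G
J(R, k) = R*k (J(R, k) = (1*R)*k + 0 = R*k + 0 = R*k)
(J(-6, -3) + 63)*C(1, 1) = (-6*(-3) + 63)*(2 - 1*1) = (18 + 63)*(2 - 1) = 81*1 = 81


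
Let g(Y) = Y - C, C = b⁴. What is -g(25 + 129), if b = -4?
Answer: 102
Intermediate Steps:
C = 256 (C = (-4)⁴ = 256)
g(Y) = -256 + Y (g(Y) = Y - 1*256 = Y - 256 = -256 + Y)
-g(25 + 129) = -(-256 + (25 + 129)) = -(-256 + 154) = -1*(-102) = 102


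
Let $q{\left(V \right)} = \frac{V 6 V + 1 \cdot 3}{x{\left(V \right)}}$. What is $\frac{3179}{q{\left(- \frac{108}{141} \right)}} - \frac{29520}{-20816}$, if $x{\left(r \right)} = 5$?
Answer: $\frac{45707357090}{18738303} \approx 2439.2$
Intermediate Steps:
$q{\left(V \right)} = \frac{3}{5} + \frac{6 V^{2}}{5}$ ($q{\left(V \right)} = \frac{V 6 V + 1 \cdot 3}{5} = \left(6 V V + 3\right) \frac{1}{5} = \left(6 V^{2} + 3\right) \frac{1}{5} = \left(3 + 6 V^{2}\right) \frac{1}{5} = \frac{3}{5} + \frac{6 V^{2}}{5}$)
$\frac{3179}{q{\left(- \frac{108}{141} \right)}} - \frac{29520}{-20816} = \frac{3179}{\frac{3}{5} + \frac{6 \left(- \frac{108}{141}\right)^{2}}{5}} - \frac{29520}{-20816} = \frac{3179}{\frac{3}{5} + \frac{6 \left(\left(-108\right) \frac{1}{141}\right)^{2}}{5}} - - \frac{1845}{1301} = \frac{3179}{\frac{3}{5} + \frac{6 \left(- \frac{36}{47}\right)^{2}}{5}} + \frac{1845}{1301} = \frac{3179}{\frac{3}{5} + \frac{6}{5} \cdot \frac{1296}{2209}} + \frac{1845}{1301} = \frac{3179}{\frac{3}{5} + \frac{7776}{11045}} + \frac{1845}{1301} = \frac{3179}{\frac{14403}{11045}} + \frac{1845}{1301} = 3179 \cdot \frac{11045}{14403} + \frac{1845}{1301} = \frac{35112055}{14403} + \frac{1845}{1301} = \frac{45707357090}{18738303}$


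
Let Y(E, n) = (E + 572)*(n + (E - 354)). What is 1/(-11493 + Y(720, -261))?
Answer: 1/124167 ≈ 8.0537e-6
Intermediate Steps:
Y(E, n) = (572 + E)*(-354 + E + n) (Y(E, n) = (572 + E)*(n + (-354 + E)) = (572 + E)*(-354 + E + n))
1/(-11493 + Y(720, -261)) = 1/(-11493 + (-202488 + 720² + 218*720 + 572*(-261) + 720*(-261))) = 1/(-11493 + (-202488 + 518400 + 156960 - 149292 - 187920)) = 1/(-11493 + 135660) = 1/124167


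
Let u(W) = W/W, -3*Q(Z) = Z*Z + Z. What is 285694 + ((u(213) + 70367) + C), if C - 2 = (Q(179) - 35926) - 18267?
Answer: 291131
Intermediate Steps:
Q(Z) = -Z/3 - Z**2/3 (Q(Z) = -(Z*Z + Z)/3 = -(Z**2 + Z)/3 = -(Z + Z**2)/3 = -Z/3 - Z**2/3)
u(W) = 1
C = -64931 (C = 2 + ((-1/3*179*(1 + 179) - 35926) - 18267) = 2 + ((-1/3*179*180 - 35926) - 18267) = 2 + ((-10740 - 35926) - 18267) = 2 + (-46666 - 18267) = 2 - 64933 = -64931)
285694 + ((u(213) + 70367) + C) = 285694 + ((1 + 70367) - 64931) = 285694 + (70368 - 64931) = 285694 + 5437 = 291131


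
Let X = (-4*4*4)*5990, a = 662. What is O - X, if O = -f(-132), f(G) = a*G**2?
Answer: -11151328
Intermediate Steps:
f(G) = 662*G**2
O = -11534688 (O = -662*(-132)**2 = -662*17424 = -1*11534688 = -11534688)
X = -383360 (X = -16*4*5990 = -64*5990 = -383360)
O - X = -11534688 - 1*(-383360) = -11534688 + 383360 = -11151328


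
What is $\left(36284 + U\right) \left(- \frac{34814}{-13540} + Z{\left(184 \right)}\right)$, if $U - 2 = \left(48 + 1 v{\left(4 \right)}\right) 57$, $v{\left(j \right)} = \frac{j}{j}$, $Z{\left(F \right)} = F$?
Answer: $\frac{49360176873}{6770} \approx 7.291 \cdot 10^{6}$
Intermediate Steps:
$v{\left(j \right)} = 1$
$U = 2795$ ($U = 2 + \left(48 + 1 \cdot 1\right) 57 = 2 + \left(48 + 1\right) 57 = 2 + 49 \cdot 57 = 2 + 2793 = 2795$)
$\left(36284 + U\right) \left(- \frac{34814}{-13540} + Z{\left(184 \right)}\right) = \left(36284 + 2795\right) \left(- \frac{34814}{-13540} + 184\right) = 39079 \left(\left(-34814\right) \left(- \frac{1}{13540}\right) + 184\right) = 39079 \left(\frac{17407}{6770} + 184\right) = 39079 \cdot \frac{1263087}{6770} = \frac{49360176873}{6770}$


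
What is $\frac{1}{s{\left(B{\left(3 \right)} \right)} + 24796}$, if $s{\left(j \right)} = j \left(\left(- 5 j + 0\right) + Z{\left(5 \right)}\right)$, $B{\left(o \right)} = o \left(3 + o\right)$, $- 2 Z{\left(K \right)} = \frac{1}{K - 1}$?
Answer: $\frac{4}{92695} \approx 4.3152 \cdot 10^{-5}$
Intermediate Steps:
$Z{\left(K \right)} = - \frac{1}{2 \left(-1 + K\right)}$ ($Z{\left(K \right)} = - \frac{1}{2 \left(K - 1\right)} = - \frac{1}{2 \left(-1 + K\right)}$)
$s{\left(j \right)} = j \left(- \frac{1}{8} - 5 j\right)$ ($s{\left(j \right)} = j \left(\left(- 5 j + 0\right) - \frac{1}{-2 + 2 \cdot 5}\right) = j \left(- 5 j - \frac{1}{-2 + 10}\right) = j \left(- 5 j - \frac{1}{8}\right) = j \left(- \frac{1}{8} - 5 j\right)$)
$\frac{1}{s{\left(B{\left(3 \right)} \right)} + 24796} = \frac{1}{- \frac{3 \left(3 + 3\right) \left(1 + 40 \cdot 3 \left(3 + 3\right)\right)}{8} + 24796} = \frac{1}{- \frac{3 \cdot 6 \left(1 + 40 \cdot 3 \cdot 6\right)}{8} + 24796} = \frac{1}{\left(- \frac{1}{8}\right) 18 \left(1 + 40 \cdot 18\right) + 24796} = \frac{1}{\left(- \frac{1}{8}\right) 18 \left(1 + 720\right) + 24796} = \frac{1}{\left(- \frac{1}{8}\right) 18 \cdot 721 + 24796} = \frac{1}{- \frac{6489}{4} + 24796} = \frac{1}{\frac{92695}{4}} = \frac{4}{92695}$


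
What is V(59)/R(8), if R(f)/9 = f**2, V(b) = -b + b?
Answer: 0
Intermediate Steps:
V(b) = 0
R(f) = 9*f**2
V(59)/R(8) = 0/((9*8**2)) = 0/((9*64)) = 0/576 = 0*(1/576) = 0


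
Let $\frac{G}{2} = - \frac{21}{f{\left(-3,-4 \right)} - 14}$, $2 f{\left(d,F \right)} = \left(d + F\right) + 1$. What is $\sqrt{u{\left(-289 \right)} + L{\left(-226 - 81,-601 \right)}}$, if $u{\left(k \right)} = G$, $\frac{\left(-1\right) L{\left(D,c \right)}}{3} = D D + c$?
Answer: $\frac{i \sqrt{81192102}}{17} \approx 530.04 i$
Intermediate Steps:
$f{\left(d,F \right)} = \frac{1}{2} + \frac{F}{2} + \frac{d}{2}$ ($f{\left(d,F \right)} = \frac{\left(d + F\right) + 1}{2} = \frac{\left(F + d\right) + 1}{2} = \frac{1 + F + d}{2} = \frac{1}{2} + \frac{F}{2} + \frac{d}{2}$)
$L{\left(D,c \right)} = - 3 c - 3 D^{2}$ ($L{\left(D,c \right)} = - 3 \left(D D + c\right) = - 3 \left(D^{2} + c\right) = - 3 \left(c + D^{2}\right) = - 3 c - 3 D^{2}$)
$G = \frac{42}{17}$ ($G = 2 \left(- \frac{21}{\left(\frac{1}{2} + \frac{1}{2} \left(-4\right) + \frac{1}{2} \left(-3\right)\right) - 14}\right) = 2 \left(- \frac{21}{\left(\frac{1}{2} - 2 - \frac{3}{2}\right) - 14}\right) = 2 \left(- \frac{21}{-3 - 14}\right) = 2 \left(- \frac{21}{-17}\right) = 2 \left(\left(-21\right) \left(- \frac{1}{17}\right)\right) = 2 \cdot \frac{21}{17} = \frac{42}{17} \approx 2.4706$)
$u{\left(k \right)} = \frac{42}{17}$
$\sqrt{u{\left(-289 \right)} + L{\left(-226 - 81,-601 \right)}} = \sqrt{\frac{42}{17} - \left(-1803 + 3 \left(-226 - 81\right)^{2}\right)} = \sqrt{\frac{42}{17} + \left(1803 - 3 \left(-226 - 81\right)^{2}\right)} = \sqrt{\frac{42}{17} + \left(1803 - 3 \left(-307\right)^{2}\right)} = \sqrt{\frac{42}{17} + \left(1803 - 282747\right)} = \sqrt{\frac{42}{17} - 280944} = \sqrt{- \frac{4776006}{17}} = \frac{i \sqrt{81192102}}{17}$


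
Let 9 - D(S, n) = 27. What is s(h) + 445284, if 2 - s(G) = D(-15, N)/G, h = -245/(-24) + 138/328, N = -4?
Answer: 4657263986/10459 ≈ 4.4529e+5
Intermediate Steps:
D(S, n) = -18 (D(S, n) = 9 - 1*27 = 9 - 27 = -18)
h = 10459/984 (h = -245*(-1/24) + 138*(1/328) = 245/24 + 69/164 = 10459/984 ≈ 10.629)
s(G) = 2 + 18/G (s(G) = 2 - (-18)/G = 2 + 18/G)
s(h) + 445284 = (2 + 18/(10459/984)) + 445284 = (2 + 18*(984/10459)) + 445284 = (2 + 17712/10459) + 445284 = 38630/10459 + 445284 = 4657263986/10459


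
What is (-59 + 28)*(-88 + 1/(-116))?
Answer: 316479/116 ≈ 2728.3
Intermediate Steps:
(-59 + 28)*(-88 + 1/(-116)) = -31*(-88 - 1/116) = -31*(-10209/116) = 316479/116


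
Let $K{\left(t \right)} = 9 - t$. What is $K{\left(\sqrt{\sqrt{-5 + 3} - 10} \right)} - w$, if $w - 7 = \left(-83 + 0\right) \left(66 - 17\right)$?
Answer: $4069 - \sqrt{-10 + i \sqrt{2}} \approx 4068.8 - 3.1701 i$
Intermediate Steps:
$w = -4060$ ($w = 7 + \left(-83 + 0\right) \left(66 - 17\right) = 7 - 4067 = -4060$)
$K{\left(\sqrt{\sqrt{-5 + 3} - 10} \right)} - w = \left(9 - \sqrt{\sqrt{-5 + 3} - 10}\right) - -4060 = \left(9 - \sqrt{\sqrt{-2} - 10}\right) + 4060 = \left(9 - \sqrt{i \sqrt{2} - 10}\right) + 4060 = \left(9 - \sqrt{-10 + i \sqrt{2}}\right) + 4060 = 4069 - \sqrt{-10 + i \sqrt{2}}$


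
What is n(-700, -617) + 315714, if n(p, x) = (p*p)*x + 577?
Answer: -302013709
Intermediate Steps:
n(p, x) = 577 + x*p**2 (n(p, x) = p**2*x + 577 = x*p**2 + 577 = 577 + x*p**2)
n(-700, -617) + 315714 = (577 - 617*(-700)**2) + 315714 = (577 - 617*490000) + 315714 = (577 - 302330000) + 315714 = -302329423 + 315714 = -302013709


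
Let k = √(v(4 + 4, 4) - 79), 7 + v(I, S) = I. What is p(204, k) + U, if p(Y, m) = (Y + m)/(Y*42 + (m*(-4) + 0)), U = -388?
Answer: -1186752449/3058828 + 391*I*√78/3058828 ≈ -387.98 + 0.0011289*I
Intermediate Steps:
v(I, S) = -7 + I
k = I*√78 (k = √((-7 + (4 + 4)) - 79) = √((-7 + 8) - 79) = √(1 - 79) = √(-78) = I*√78 ≈ 8.8318*I)
p(Y, m) = (Y + m)/(-4*m + 42*Y) (p(Y, m) = (Y + m)/(42*Y + (-4*m + 0)) = (Y + m)/(42*Y - 4*m) = (Y + m)/(-4*m + 42*Y))
p(204, k) + U = (204 + I*√78)/(2*(-2*I*√78 + 21*204)) - 388 = (204 + I*√78)/(2*(-2*I*√78 + 4284)) - 388 = (204 + I*√78)/(2*(4284 - 2*I*√78)) - 388 = -388 + (204 + I*√78)/(2*(4284 - 2*I*√78))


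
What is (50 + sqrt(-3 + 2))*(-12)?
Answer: -600 - 12*I ≈ -600.0 - 12.0*I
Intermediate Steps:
(50 + sqrt(-3 + 2))*(-12) = (50 + sqrt(-1))*(-12) = (50 + I)*(-12) = -600 - 12*I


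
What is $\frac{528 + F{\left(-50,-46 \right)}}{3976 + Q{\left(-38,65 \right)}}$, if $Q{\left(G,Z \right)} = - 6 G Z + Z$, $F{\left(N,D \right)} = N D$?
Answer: $\frac{2828}{18861} \approx 0.14994$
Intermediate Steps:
$F{\left(N,D \right)} = D N$
$Q{\left(G,Z \right)} = Z - 6 G Z$ ($Q{\left(G,Z \right)} = - 6 G Z + Z = Z - 6 G Z$)
$\frac{528 + F{\left(-50,-46 \right)}}{3976 + Q{\left(-38,65 \right)}} = \frac{528 - -2300}{3976 + 65 \left(1 - -228\right)} = \frac{528 + 2300}{3976 + 65 \left(1 + 228\right)} = \frac{2828}{3976 + 65 \cdot 229} = \frac{2828}{3976 + 14885} = \frac{2828}{18861}$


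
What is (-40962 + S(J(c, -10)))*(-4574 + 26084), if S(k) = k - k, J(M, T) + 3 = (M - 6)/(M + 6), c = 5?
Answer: -881092620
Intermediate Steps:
J(M, T) = -3 + (-6 + M)/(6 + M) (J(M, T) = -3 + (M - 6)/(M + 6) = -3 + (-6 + M)/(6 + M))
S(k) = 0
(-40962 + S(J(c, -10)))*(-4574 + 26084) = (-40962 + 0)*(-4574 + 26084) = -40962*21510 = -881092620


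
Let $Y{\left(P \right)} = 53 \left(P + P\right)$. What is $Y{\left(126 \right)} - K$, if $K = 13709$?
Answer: $-353$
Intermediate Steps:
$Y{\left(P \right)} = 106 P$ ($Y{\left(P \right)} = 53 \cdot 2 P = 106 P$)
$Y{\left(126 \right)} - K = 106 \cdot 126 - 13709 = 13356 - 13709 = -353$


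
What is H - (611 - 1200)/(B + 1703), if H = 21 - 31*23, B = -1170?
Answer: -368247/533 ≈ -690.89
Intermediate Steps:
H = -692 (H = 21 - 713 = -692)
H - (611 - 1200)/(B + 1703) = -692 - (611 - 1200)/(-1170 + 1703) = -692 - (-589)/533 = -692 - 1*(-589/533) = -692 + 589/533 = -368247/533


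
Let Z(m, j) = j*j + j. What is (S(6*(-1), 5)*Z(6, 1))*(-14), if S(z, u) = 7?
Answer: -196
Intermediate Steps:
Z(m, j) = j + j² (Z(m, j) = j² + j = j + j²)
(S(6*(-1), 5)*Z(6, 1))*(-14) = (7*(1*(1 + 1)))*(-14) = (7*(1*2))*(-14) = (7*2)*(-14) = 14*(-14) = -196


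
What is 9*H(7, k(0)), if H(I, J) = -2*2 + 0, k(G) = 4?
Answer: -36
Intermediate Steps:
H(I, J) = -4 (H(I, J) = -4 + 0 = -4)
9*H(7, k(0)) = 9*(-4) = -36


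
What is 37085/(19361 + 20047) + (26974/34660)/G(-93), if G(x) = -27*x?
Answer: 269051439041/285810657840 ≈ 0.94136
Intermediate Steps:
37085/(19361 + 20047) + (26974/34660)/G(-93) = 37085/(19361 + 20047) + (26974/34660)/((-27*(-93))) = 37085/39408 + (26974*(1/34660))/2511 = 37085*(1/39408) + (13487/17330)*(1/2511) = 37085/39408 + 13487/43515630 = 269051439041/285810657840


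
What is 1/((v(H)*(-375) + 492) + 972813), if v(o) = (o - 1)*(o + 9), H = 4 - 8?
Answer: 1/982680 ≈ 1.0176e-6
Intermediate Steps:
H = -4
v(o) = (-1 + o)*(9 + o)
1/((v(H)*(-375) + 492) + 972813) = 1/(((-9 + (-4)² + 8*(-4))*(-375) + 492) + 972813) = 1/(((-9 + 16 - 32)*(-375) + 492) + 972813) = 1/((-25*(-375) + 492) + 972813) = 1/((9375 + 492) + 972813) = 1/(9867 + 972813) = 1/982680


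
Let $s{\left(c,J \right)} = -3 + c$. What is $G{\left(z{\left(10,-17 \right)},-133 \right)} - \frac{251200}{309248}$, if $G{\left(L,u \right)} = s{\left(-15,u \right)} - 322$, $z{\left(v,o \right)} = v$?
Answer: $- \frac{1646805}{4832} \approx -340.81$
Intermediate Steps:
$G{\left(L,u \right)} = -340$ ($G{\left(L,u \right)} = \left(-3 - 15\right) - 322 = -18 - 322 = -340$)
$G{\left(z{\left(10,-17 \right)},-133 \right)} - \frac{251200}{309248} = -340 - \frac{251200}{309248} = -340 - \frac{3925}{4832} = - \frac{1646805}{4832}$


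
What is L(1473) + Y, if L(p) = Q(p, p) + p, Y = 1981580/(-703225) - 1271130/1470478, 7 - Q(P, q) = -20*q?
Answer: 3199053126436751/103407689155 ≈ 30936.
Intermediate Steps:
Q(P, q) = 7 + 20*q (Q(P, q) = 7 - (-20)*q = 7 + 20*q)
Y = -380776018949/103407689155 (Y = 1981580*(-1/703225) - 1271130*1/1470478 = -396316/140645 - 635565/735239 = -380776018949/103407689155 ≈ -3.6823)
L(p) = 7 + 21*p (L(p) = (7 + 20*p) + p = 7 + 21*p)
L(1473) + Y = (7 + 21*1473) - 380776018949/103407689155 = (7 + 30933) - 380776018949/103407689155 = 30940 - 380776018949/103407689155 = 3199053126436751/103407689155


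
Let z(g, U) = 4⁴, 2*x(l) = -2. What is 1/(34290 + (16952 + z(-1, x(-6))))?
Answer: 1/51498 ≈ 1.9418e-5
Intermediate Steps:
x(l) = -1 (x(l) = (½)*(-2) = -1)
z(g, U) = 256
1/(34290 + (16952 + z(-1, x(-6)))) = 1/(34290 + (16952 + 256)) = 1/(34290 + 17208) = 1/51498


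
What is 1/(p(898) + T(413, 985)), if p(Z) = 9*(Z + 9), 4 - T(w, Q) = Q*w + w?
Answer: -1/399051 ≈ -2.5059e-6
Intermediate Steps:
T(w, Q) = 4 - w - Q*w (T(w, Q) = 4 - (Q*w + w) = 4 - (w + Q*w) = 4 + (-w - Q*w) = 4 - w - Q*w)
p(Z) = 81 + 9*Z (p(Z) = 9*(9 + Z) = 81 + 9*Z)
1/(p(898) + T(413, 985)) = 1/((81 + 9*898) + (4 - 1*413 - 1*985*413)) = 1/((81 + 8082) + (4 - 413 - 406805)) = 1/(8163 - 407214) = 1/(-399051) = -1/399051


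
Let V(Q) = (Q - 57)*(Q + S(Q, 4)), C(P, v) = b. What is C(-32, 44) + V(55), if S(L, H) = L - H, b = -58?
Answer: -270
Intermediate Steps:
C(P, v) = -58
V(Q) = (-57 + Q)*(-4 + 2*Q) (V(Q) = (Q - 57)*(Q + (Q - 1*4)) = (-57 + Q)*(Q + (Q - 4)) = (-57 + Q)*(Q + (-4 + Q)) = (-57 + Q)*(-4 + 2*Q))
C(-32, 44) + V(55) = -58 + (228 - 118*55 + 2*55**2) = -58 + (228 - 6490 + 2*3025) = -58 + (228 - 6490 + 6050) = -58 - 212 = -270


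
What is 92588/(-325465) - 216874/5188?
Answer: -35532621477/844256210 ≈ -42.087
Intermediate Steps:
92588/(-325465) - 216874/5188 = 92588*(-1/325465) - 216874*1/5188 = -92588/325465 - 108437/2594 = -35532621477/844256210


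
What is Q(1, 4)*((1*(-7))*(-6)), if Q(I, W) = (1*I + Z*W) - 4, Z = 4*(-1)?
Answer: -798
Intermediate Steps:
Z = -4
Q(I, W) = -4 + I - 4*W (Q(I, W) = (1*I - 4*W) - 4 = (I - 4*W) - 4 = -4 + I - 4*W)
Q(1, 4)*((1*(-7))*(-6)) = (-4 + 1 - 4*4)*((1*(-7))*(-6)) = (-4 + 1 - 16)*(-7*(-6)) = -19*42 = -798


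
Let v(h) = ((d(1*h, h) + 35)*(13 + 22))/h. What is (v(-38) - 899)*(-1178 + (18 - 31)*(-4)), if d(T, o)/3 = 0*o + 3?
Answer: 20100226/19 ≈ 1.0579e+6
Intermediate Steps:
d(T, o) = 9 (d(T, o) = 3*(0*o + 3) = 3*(0 + 3) = 3*3 = 9)
v(h) = 1540/h (v(h) = ((9 + 35)*(13 + 22))/h = (44*35)/h = 1540/h)
(v(-38) - 899)*(-1178 + (18 - 31)*(-4)) = (1540/(-38) - 899)*(-1178 + (18 - 31)*(-4)) = (1540*(-1/38) - 899)*(-1178 - 13*(-4)) = (-770/19 - 899)*(-1178 + 52) = -17851/19*(-1126) = 20100226/19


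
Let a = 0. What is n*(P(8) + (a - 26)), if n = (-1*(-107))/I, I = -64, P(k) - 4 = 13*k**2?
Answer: -43335/32 ≈ -1354.2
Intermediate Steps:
P(k) = 4 + 13*k**2
n = -107/64 (n = -1*(-107)/(-64) = 107*(-1/64) = -107/64 ≈ -1.6719)
n*(P(8) + (a - 26)) = -107*((4 + 13*8**2) + (0 - 26))/64 = -107*((4 + 13*64) - 26)/64 = -107*((4 + 832) - 26)/64 = -107*(836 - 26)/64 = -107/64*810 = -43335/32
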